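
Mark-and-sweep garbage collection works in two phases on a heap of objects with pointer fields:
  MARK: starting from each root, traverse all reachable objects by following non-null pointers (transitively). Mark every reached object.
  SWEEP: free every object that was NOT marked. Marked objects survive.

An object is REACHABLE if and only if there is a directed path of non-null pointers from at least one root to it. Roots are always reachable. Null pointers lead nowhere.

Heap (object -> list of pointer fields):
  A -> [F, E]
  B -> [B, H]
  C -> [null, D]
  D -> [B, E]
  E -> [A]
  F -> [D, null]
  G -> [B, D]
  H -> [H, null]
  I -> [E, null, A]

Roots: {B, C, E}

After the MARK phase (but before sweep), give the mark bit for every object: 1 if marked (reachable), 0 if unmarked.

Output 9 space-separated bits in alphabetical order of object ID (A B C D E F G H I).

Roots: B C E
Mark B: refs=B H, marked=B
Mark C: refs=null D, marked=B C
Mark E: refs=A, marked=B C E
Mark H: refs=H null, marked=B C E H
Mark D: refs=B E, marked=B C D E H
Mark A: refs=F E, marked=A B C D E H
Mark F: refs=D null, marked=A B C D E F H
Unmarked (collected): G I

Answer: 1 1 1 1 1 1 0 1 0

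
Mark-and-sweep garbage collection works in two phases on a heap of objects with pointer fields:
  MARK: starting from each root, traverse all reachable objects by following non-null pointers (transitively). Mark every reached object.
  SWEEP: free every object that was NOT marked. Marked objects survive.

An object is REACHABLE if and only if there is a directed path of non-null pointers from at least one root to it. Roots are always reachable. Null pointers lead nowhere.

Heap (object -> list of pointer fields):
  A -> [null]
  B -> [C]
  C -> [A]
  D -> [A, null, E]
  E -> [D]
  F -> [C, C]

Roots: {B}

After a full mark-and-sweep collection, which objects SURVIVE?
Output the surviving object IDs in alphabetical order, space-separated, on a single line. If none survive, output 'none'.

Answer: A B C

Derivation:
Roots: B
Mark B: refs=C, marked=B
Mark C: refs=A, marked=B C
Mark A: refs=null, marked=A B C
Unmarked (collected): D E F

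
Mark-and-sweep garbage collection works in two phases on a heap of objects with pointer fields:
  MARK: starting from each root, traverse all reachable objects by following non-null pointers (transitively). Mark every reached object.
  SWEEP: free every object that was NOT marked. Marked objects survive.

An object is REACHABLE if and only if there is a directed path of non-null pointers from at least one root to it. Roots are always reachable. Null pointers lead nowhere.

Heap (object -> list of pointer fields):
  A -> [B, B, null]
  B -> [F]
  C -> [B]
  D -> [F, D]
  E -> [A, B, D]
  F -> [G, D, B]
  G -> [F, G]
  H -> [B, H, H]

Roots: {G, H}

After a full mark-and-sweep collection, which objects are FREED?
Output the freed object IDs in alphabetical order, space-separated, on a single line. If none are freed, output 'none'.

Roots: G H
Mark G: refs=F G, marked=G
Mark H: refs=B H H, marked=G H
Mark F: refs=G D B, marked=F G H
Mark B: refs=F, marked=B F G H
Mark D: refs=F D, marked=B D F G H
Unmarked (collected): A C E

Answer: A C E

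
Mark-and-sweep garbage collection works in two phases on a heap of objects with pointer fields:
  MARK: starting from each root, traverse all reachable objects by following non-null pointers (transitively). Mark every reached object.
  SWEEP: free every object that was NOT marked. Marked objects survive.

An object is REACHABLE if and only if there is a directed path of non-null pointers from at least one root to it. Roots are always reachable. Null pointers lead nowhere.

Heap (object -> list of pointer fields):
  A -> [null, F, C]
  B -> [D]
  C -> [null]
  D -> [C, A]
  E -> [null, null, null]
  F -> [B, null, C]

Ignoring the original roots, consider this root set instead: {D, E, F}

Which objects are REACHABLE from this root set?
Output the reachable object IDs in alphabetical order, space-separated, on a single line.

Roots: D E F
Mark D: refs=C A, marked=D
Mark E: refs=null null null, marked=D E
Mark F: refs=B null C, marked=D E F
Mark C: refs=null, marked=C D E F
Mark A: refs=null F C, marked=A C D E F
Mark B: refs=D, marked=A B C D E F
Unmarked (collected): (none)

Answer: A B C D E F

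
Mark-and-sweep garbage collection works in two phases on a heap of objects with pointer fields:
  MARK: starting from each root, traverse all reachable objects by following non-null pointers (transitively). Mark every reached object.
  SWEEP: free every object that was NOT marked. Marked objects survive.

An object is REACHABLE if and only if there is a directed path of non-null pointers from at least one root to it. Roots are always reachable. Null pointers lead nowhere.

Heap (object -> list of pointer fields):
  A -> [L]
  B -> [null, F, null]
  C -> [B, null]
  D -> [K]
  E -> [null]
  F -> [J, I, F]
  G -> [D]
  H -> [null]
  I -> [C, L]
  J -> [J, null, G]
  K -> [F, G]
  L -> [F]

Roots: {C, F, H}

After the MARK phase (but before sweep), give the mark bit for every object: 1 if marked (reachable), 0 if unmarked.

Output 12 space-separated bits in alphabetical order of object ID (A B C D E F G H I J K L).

Answer: 0 1 1 1 0 1 1 1 1 1 1 1

Derivation:
Roots: C F H
Mark C: refs=B null, marked=C
Mark F: refs=J I F, marked=C F
Mark H: refs=null, marked=C F H
Mark B: refs=null F null, marked=B C F H
Mark J: refs=J null G, marked=B C F H J
Mark I: refs=C L, marked=B C F H I J
Mark G: refs=D, marked=B C F G H I J
Mark L: refs=F, marked=B C F G H I J L
Mark D: refs=K, marked=B C D F G H I J L
Mark K: refs=F G, marked=B C D F G H I J K L
Unmarked (collected): A E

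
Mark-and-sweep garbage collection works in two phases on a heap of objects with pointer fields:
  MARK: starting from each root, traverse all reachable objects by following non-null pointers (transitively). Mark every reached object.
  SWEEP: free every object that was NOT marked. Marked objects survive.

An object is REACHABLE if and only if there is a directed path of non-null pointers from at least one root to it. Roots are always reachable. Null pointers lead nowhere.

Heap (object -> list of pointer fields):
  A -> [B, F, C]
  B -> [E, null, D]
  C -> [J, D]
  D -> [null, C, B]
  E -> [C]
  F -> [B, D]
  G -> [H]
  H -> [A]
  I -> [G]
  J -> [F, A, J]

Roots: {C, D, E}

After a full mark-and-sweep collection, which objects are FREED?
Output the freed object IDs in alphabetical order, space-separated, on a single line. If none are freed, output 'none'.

Answer: G H I

Derivation:
Roots: C D E
Mark C: refs=J D, marked=C
Mark D: refs=null C B, marked=C D
Mark E: refs=C, marked=C D E
Mark J: refs=F A J, marked=C D E J
Mark B: refs=E null D, marked=B C D E J
Mark F: refs=B D, marked=B C D E F J
Mark A: refs=B F C, marked=A B C D E F J
Unmarked (collected): G H I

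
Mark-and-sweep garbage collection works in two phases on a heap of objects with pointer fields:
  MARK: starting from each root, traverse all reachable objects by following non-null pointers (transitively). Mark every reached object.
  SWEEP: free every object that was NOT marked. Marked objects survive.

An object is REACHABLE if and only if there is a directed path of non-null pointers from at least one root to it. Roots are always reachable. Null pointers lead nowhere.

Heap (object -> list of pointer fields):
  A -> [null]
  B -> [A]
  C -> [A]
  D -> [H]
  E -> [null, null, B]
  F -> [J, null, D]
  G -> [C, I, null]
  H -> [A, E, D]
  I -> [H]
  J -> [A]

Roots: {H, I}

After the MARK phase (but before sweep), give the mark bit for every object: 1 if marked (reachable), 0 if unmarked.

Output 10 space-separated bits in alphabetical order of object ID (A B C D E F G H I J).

Answer: 1 1 0 1 1 0 0 1 1 0

Derivation:
Roots: H I
Mark H: refs=A E D, marked=H
Mark I: refs=H, marked=H I
Mark A: refs=null, marked=A H I
Mark E: refs=null null B, marked=A E H I
Mark D: refs=H, marked=A D E H I
Mark B: refs=A, marked=A B D E H I
Unmarked (collected): C F G J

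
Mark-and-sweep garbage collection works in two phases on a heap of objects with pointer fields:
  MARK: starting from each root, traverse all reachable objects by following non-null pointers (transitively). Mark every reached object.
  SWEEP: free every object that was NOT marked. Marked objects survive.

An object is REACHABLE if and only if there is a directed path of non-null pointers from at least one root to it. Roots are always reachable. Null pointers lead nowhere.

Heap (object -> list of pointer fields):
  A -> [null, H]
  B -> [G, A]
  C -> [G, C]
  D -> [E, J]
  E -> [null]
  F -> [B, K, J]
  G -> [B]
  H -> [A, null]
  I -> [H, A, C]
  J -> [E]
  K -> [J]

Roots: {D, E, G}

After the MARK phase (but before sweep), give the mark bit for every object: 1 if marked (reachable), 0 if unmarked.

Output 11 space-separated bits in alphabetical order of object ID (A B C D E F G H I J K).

Roots: D E G
Mark D: refs=E J, marked=D
Mark E: refs=null, marked=D E
Mark G: refs=B, marked=D E G
Mark J: refs=E, marked=D E G J
Mark B: refs=G A, marked=B D E G J
Mark A: refs=null H, marked=A B D E G J
Mark H: refs=A null, marked=A B D E G H J
Unmarked (collected): C F I K

Answer: 1 1 0 1 1 0 1 1 0 1 0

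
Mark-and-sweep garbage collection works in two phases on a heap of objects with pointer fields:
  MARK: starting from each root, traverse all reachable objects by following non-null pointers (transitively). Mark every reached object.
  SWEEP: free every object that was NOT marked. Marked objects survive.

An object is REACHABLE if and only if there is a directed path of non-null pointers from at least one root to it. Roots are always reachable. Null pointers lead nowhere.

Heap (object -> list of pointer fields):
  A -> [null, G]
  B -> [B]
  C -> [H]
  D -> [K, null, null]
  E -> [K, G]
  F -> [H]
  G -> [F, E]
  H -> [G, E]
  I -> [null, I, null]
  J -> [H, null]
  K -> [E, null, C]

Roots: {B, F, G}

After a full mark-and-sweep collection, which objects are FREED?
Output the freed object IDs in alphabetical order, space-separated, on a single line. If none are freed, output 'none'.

Roots: B F G
Mark B: refs=B, marked=B
Mark F: refs=H, marked=B F
Mark G: refs=F E, marked=B F G
Mark H: refs=G E, marked=B F G H
Mark E: refs=K G, marked=B E F G H
Mark K: refs=E null C, marked=B E F G H K
Mark C: refs=H, marked=B C E F G H K
Unmarked (collected): A D I J

Answer: A D I J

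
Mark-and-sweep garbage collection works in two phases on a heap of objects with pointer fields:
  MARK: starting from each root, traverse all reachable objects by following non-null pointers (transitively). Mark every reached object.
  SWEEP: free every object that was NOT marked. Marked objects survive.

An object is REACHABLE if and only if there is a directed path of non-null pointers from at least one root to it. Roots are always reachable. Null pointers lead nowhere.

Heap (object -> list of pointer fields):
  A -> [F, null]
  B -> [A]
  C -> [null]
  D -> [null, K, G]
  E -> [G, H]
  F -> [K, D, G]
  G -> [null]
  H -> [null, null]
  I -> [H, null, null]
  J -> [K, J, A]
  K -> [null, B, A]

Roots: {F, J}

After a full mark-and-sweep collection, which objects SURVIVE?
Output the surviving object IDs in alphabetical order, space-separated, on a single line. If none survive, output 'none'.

Roots: F J
Mark F: refs=K D G, marked=F
Mark J: refs=K J A, marked=F J
Mark K: refs=null B A, marked=F J K
Mark D: refs=null K G, marked=D F J K
Mark G: refs=null, marked=D F G J K
Mark A: refs=F null, marked=A D F G J K
Mark B: refs=A, marked=A B D F G J K
Unmarked (collected): C E H I

Answer: A B D F G J K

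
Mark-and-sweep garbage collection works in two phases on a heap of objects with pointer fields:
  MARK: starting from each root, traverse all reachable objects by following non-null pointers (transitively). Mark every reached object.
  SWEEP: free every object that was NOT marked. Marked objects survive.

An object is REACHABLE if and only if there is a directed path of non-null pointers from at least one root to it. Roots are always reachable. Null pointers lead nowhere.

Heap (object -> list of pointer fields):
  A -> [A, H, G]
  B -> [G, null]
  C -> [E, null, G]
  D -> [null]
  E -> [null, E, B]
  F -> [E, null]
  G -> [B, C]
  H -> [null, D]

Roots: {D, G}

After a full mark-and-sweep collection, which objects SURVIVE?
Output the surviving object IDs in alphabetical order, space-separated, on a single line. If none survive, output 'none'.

Roots: D G
Mark D: refs=null, marked=D
Mark G: refs=B C, marked=D G
Mark B: refs=G null, marked=B D G
Mark C: refs=E null G, marked=B C D G
Mark E: refs=null E B, marked=B C D E G
Unmarked (collected): A F H

Answer: B C D E G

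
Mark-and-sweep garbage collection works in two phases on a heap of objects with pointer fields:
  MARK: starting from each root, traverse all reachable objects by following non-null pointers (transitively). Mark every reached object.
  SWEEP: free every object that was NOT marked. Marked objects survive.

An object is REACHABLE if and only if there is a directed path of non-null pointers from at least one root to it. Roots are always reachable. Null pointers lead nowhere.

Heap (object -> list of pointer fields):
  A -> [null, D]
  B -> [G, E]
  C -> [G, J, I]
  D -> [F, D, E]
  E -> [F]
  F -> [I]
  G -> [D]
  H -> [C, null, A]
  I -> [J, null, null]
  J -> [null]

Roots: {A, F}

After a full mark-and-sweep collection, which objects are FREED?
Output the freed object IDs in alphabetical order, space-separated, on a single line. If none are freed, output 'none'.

Roots: A F
Mark A: refs=null D, marked=A
Mark F: refs=I, marked=A F
Mark D: refs=F D E, marked=A D F
Mark I: refs=J null null, marked=A D F I
Mark E: refs=F, marked=A D E F I
Mark J: refs=null, marked=A D E F I J
Unmarked (collected): B C G H

Answer: B C G H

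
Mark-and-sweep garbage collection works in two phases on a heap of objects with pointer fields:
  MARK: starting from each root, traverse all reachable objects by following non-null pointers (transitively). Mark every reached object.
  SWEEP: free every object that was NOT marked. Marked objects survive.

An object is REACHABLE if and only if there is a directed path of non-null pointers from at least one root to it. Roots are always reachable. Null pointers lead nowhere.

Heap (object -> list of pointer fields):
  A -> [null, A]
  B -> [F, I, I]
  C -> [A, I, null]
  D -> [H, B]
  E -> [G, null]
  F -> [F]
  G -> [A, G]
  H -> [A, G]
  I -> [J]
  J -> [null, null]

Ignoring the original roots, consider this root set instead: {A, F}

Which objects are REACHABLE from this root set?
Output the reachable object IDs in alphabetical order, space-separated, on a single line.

Answer: A F

Derivation:
Roots: A F
Mark A: refs=null A, marked=A
Mark F: refs=F, marked=A F
Unmarked (collected): B C D E G H I J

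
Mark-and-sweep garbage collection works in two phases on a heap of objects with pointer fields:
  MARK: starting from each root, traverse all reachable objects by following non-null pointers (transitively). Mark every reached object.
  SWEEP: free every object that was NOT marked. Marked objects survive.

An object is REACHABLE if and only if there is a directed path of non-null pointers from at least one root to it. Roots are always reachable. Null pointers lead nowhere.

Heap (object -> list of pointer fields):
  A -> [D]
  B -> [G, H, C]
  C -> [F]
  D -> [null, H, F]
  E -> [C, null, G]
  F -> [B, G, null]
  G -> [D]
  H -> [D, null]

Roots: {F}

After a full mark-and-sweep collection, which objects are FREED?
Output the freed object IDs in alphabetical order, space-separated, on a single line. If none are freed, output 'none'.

Answer: A E

Derivation:
Roots: F
Mark F: refs=B G null, marked=F
Mark B: refs=G H C, marked=B F
Mark G: refs=D, marked=B F G
Mark H: refs=D null, marked=B F G H
Mark C: refs=F, marked=B C F G H
Mark D: refs=null H F, marked=B C D F G H
Unmarked (collected): A E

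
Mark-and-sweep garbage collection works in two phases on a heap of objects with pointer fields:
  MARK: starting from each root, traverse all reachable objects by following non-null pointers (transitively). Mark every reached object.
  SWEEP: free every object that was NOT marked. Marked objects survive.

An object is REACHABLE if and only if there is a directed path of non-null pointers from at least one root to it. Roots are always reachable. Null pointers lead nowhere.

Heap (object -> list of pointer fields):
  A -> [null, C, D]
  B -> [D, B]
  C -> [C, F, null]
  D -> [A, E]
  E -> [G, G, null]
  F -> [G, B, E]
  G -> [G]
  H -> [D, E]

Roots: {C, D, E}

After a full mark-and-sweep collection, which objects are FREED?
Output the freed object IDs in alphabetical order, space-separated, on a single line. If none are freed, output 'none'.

Roots: C D E
Mark C: refs=C F null, marked=C
Mark D: refs=A E, marked=C D
Mark E: refs=G G null, marked=C D E
Mark F: refs=G B E, marked=C D E F
Mark A: refs=null C D, marked=A C D E F
Mark G: refs=G, marked=A C D E F G
Mark B: refs=D B, marked=A B C D E F G
Unmarked (collected): H

Answer: H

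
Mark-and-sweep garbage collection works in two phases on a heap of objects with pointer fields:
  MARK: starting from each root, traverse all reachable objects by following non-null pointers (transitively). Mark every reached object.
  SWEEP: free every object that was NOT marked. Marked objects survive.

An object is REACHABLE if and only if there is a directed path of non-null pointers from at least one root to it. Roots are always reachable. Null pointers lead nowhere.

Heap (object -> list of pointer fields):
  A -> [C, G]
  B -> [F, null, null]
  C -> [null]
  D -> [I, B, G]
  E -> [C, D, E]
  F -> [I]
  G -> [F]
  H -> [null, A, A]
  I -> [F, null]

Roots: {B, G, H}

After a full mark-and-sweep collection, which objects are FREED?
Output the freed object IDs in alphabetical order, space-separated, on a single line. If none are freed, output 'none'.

Answer: D E

Derivation:
Roots: B G H
Mark B: refs=F null null, marked=B
Mark G: refs=F, marked=B G
Mark H: refs=null A A, marked=B G H
Mark F: refs=I, marked=B F G H
Mark A: refs=C G, marked=A B F G H
Mark I: refs=F null, marked=A B F G H I
Mark C: refs=null, marked=A B C F G H I
Unmarked (collected): D E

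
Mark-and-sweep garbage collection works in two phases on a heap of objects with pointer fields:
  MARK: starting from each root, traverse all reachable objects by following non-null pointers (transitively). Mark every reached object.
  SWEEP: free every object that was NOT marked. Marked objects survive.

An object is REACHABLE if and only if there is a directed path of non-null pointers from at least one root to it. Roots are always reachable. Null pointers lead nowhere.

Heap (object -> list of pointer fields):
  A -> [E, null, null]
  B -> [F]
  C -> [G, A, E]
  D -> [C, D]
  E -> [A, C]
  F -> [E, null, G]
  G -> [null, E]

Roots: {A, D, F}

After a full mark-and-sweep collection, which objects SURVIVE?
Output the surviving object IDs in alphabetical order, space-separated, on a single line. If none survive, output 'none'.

Answer: A C D E F G

Derivation:
Roots: A D F
Mark A: refs=E null null, marked=A
Mark D: refs=C D, marked=A D
Mark F: refs=E null G, marked=A D F
Mark E: refs=A C, marked=A D E F
Mark C: refs=G A E, marked=A C D E F
Mark G: refs=null E, marked=A C D E F G
Unmarked (collected): B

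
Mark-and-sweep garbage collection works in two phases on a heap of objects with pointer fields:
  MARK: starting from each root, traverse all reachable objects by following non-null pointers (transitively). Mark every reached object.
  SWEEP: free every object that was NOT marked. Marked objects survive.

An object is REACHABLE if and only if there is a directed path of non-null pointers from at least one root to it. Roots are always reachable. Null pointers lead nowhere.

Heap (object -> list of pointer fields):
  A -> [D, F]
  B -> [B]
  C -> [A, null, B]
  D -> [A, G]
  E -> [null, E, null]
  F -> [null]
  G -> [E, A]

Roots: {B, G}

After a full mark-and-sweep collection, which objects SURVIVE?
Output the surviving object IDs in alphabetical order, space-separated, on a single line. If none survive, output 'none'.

Answer: A B D E F G

Derivation:
Roots: B G
Mark B: refs=B, marked=B
Mark G: refs=E A, marked=B G
Mark E: refs=null E null, marked=B E G
Mark A: refs=D F, marked=A B E G
Mark D: refs=A G, marked=A B D E G
Mark F: refs=null, marked=A B D E F G
Unmarked (collected): C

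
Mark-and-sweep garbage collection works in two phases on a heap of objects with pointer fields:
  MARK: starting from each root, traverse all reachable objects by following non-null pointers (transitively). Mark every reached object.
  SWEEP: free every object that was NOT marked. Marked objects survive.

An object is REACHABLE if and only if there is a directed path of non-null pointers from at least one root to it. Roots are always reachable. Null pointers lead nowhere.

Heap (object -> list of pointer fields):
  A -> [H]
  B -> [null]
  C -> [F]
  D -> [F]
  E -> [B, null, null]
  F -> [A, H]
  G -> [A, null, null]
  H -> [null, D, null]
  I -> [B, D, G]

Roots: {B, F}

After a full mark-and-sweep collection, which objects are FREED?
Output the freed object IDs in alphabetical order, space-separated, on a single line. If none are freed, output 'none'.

Answer: C E G I

Derivation:
Roots: B F
Mark B: refs=null, marked=B
Mark F: refs=A H, marked=B F
Mark A: refs=H, marked=A B F
Mark H: refs=null D null, marked=A B F H
Mark D: refs=F, marked=A B D F H
Unmarked (collected): C E G I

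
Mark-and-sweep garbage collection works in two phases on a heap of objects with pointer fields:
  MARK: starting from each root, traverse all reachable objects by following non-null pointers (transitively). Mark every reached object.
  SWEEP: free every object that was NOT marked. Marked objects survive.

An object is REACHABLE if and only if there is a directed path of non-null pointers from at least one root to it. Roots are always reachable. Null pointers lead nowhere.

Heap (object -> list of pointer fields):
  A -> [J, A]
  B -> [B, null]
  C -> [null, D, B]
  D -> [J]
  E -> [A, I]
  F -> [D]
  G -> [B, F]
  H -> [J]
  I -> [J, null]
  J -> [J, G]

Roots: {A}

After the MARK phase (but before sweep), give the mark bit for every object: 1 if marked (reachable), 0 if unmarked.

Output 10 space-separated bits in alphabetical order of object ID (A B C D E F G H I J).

Roots: A
Mark A: refs=J A, marked=A
Mark J: refs=J G, marked=A J
Mark G: refs=B F, marked=A G J
Mark B: refs=B null, marked=A B G J
Mark F: refs=D, marked=A B F G J
Mark D: refs=J, marked=A B D F G J
Unmarked (collected): C E H I

Answer: 1 1 0 1 0 1 1 0 0 1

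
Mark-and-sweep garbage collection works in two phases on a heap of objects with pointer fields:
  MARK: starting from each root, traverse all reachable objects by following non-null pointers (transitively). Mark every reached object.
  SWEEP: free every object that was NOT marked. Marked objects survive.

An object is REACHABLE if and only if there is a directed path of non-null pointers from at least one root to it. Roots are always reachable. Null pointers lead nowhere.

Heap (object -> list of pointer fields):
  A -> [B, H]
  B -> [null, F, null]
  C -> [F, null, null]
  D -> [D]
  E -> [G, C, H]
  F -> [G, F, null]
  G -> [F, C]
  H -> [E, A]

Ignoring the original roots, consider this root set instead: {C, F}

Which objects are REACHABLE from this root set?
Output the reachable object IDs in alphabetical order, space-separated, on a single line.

Roots: C F
Mark C: refs=F null null, marked=C
Mark F: refs=G F null, marked=C F
Mark G: refs=F C, marked=C F G
Unmarked (collected): A B D E H

Answer: C F G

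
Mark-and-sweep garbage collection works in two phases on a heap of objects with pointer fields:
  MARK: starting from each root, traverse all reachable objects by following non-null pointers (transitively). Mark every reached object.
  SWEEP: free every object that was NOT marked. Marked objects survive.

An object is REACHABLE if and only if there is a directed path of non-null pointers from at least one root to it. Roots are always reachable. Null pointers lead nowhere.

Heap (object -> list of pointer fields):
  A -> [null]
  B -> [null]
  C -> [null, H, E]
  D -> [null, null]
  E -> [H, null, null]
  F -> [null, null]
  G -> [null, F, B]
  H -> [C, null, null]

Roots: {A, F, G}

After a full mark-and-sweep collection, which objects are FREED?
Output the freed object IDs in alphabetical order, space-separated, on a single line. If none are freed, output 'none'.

Answer: C D E H

Derivation:
Roots: A F G
Mark A: refs=null, marked=A
Mark F: refs=null null, marked=A F
Mark G: refs=null F B, marked=A F G
Mark B: refs=null, marked=A B F G
Unmarked (collected): C D E H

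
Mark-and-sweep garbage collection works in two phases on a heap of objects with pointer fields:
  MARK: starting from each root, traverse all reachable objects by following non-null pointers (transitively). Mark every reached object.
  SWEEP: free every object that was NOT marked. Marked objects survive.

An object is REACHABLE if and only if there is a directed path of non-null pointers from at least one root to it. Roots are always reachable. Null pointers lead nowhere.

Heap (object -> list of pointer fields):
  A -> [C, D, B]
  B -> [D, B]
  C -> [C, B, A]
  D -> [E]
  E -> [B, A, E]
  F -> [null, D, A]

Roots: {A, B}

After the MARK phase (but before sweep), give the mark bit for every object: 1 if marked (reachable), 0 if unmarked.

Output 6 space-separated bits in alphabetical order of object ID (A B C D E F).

Answer: 1 1 1 1 1 0

Derivation:
Roots: A B
Mark A: refs=C D B, marked=A
Mark B: refs=D B, marked=A B
Mark C: refs=C B A, marked=A B C
Mark D: refs=E, marked=A B C D
Mark E: refs=B A E, marked=A B C D E
Unmarked (collected): F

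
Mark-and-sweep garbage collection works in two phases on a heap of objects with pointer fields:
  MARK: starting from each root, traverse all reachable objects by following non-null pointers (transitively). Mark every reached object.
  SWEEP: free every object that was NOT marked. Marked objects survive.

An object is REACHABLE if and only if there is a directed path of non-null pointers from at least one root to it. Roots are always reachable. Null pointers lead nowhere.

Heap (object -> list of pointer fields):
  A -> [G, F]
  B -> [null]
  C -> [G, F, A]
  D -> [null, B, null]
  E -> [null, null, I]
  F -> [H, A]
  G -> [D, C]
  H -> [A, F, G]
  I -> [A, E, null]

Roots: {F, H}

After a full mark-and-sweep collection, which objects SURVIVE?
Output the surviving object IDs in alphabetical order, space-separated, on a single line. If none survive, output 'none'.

Answer: A B C D F G H

Derivation:
Roots: F H
Mark F: refs=H A, marked=F
Mark H: refs=A F G, marked=F H
Mark A: refs=G F, marked=A F H
Mark G: refs=D C, marked=A F G H
Mark D: refs=null B null, marked=A D F G H
Mark C: refs=G F A, marked=A C D F G H
Mark B: refs=null, marked=A B C D F G H
Unmarked (collected): E I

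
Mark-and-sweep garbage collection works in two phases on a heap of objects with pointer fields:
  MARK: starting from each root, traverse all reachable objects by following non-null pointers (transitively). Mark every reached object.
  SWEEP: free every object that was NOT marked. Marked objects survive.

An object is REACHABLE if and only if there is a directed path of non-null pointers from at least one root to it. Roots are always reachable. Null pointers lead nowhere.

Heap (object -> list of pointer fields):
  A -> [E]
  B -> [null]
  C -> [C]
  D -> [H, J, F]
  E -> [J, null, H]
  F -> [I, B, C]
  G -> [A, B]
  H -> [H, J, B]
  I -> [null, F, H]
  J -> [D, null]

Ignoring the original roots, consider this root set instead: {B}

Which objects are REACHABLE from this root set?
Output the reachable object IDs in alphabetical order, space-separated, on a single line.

Answer: B

Derivation:
Roots: B
Mark B: refs=null, marked=B
Unmarked (collected): A C D E F G H I J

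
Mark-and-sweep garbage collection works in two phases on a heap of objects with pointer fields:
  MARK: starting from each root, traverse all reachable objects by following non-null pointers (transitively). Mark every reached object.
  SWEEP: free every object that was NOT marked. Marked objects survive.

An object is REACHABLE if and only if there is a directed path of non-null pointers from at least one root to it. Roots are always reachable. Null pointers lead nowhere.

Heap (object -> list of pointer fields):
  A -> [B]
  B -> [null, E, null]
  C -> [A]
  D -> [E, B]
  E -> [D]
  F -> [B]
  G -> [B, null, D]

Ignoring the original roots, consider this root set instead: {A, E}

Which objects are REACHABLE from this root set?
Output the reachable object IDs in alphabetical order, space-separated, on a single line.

Answer: A B D E

Derivation:
Roots: A E
Mark A: refs=B, marked=A
Mark E: refs=D, marked=A E
Mark B: refs=null E null, marked=A B E
Mark D: refs=E B, marked=A B D E
Unmarked (collected): C F G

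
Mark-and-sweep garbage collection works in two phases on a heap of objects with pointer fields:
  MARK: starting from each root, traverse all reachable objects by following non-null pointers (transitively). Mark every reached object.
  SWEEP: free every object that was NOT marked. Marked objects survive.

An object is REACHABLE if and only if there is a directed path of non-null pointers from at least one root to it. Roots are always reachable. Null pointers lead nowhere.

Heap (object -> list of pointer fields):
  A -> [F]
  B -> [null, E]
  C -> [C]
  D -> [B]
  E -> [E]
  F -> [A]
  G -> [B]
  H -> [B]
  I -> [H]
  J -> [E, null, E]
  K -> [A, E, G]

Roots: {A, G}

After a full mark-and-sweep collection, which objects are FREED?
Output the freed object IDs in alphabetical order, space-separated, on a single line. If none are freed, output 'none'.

Roots: A G
Mark A: refs=F, marked=A
Mark G: refs=B, marked=A G
Mark F: refs=A, marked=A F G
Mark B: refs=null E, marked=A B F G
Mark E: refs=E, marked=A B E F G
Unmarked (collected): C D H I J K

Answer: C D H I J K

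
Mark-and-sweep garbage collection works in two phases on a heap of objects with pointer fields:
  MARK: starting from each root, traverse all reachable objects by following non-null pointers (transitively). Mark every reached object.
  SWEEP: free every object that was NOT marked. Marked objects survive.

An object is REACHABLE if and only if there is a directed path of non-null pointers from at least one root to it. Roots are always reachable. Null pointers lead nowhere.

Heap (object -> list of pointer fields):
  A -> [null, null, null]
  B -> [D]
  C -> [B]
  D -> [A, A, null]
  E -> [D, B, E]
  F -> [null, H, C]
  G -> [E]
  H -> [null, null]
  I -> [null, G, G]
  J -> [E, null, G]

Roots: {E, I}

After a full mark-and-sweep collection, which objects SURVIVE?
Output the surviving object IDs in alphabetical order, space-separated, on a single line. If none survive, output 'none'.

Answer: A B D E G I

Derivation:
Roots: E I
Mark E: refs=D B E, marked=E
Mark I: refs=null G G, marked=E I
Mark D: refs=A A null, marked=D E I
Mark B: refs=D, marked=B D E I
Mark G: refs=E, marked=B D E G I
Mark A: refs=null null null, marked=A B D E G I
Unmarked (collected): C F H J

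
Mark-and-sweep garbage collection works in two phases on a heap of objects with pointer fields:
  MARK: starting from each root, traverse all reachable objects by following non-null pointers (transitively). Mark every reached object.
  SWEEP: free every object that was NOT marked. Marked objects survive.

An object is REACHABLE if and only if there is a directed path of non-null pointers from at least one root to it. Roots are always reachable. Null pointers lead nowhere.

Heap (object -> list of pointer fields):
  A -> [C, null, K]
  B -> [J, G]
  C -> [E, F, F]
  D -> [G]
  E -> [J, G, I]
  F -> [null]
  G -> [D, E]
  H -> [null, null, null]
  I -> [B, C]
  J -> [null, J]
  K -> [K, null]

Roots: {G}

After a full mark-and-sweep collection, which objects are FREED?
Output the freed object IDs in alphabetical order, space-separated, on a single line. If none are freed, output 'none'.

Roots: G
Mark G: refs=D E, marked=G
Mark D: refs=G, marked=D G
Mark E: refs=J G I, marked=D E G
Mark J: refs=null J, marked=D E G J
Mark I: refs=B C, marked=D E G I J
Mark B: refs=J G, marked=B D E G I J
Mark C: refs=E F F, marked=B C D E G I J
Mark F: refs=null, marked=B C D E F G I J
Unmarked (collected): A H K

Answer: A H K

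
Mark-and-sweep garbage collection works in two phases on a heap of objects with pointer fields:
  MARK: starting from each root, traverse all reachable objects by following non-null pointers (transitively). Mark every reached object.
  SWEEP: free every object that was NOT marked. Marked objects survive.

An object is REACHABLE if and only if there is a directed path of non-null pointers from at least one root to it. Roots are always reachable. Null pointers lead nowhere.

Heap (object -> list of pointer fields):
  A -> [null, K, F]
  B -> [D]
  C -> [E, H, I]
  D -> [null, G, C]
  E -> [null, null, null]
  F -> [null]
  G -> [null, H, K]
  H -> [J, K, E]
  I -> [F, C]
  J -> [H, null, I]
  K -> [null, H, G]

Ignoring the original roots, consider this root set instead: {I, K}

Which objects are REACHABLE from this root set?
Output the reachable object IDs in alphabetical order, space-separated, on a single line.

Answer: C E F G H I J K

Derivation:
Roots: I K
Mark I: refs=F C, marked=I
Mark K: refs=null H G, marked=I K
Mark F: refs=null, marked=F I K
Mark C: refs=E H I, marked=C F I K
Mark H: refs=J K E, marked=C F H I K
Mark G: refs=null H K, marked=C F G H I K
Mark E: refs=null null null, marked=C E F G H I K
Mark J: refs=H null I, marked=C E F G H I J K
Unmarked (collected): A B D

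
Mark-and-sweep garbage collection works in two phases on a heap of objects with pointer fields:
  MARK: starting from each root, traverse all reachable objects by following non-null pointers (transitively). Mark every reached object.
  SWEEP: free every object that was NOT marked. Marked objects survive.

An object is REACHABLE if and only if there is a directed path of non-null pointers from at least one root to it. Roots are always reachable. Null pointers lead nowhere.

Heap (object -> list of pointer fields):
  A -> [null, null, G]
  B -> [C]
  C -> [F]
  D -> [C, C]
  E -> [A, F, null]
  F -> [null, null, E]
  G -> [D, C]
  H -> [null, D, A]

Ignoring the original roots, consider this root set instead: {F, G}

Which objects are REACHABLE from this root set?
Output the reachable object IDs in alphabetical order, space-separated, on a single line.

Answer: A C D E F G

Derivation:
Roots: F G
Mark F: refs=null null E, marked=F
Mark G: refs=D C, marked=F G
Mark E: refs=A F null, marked=E F G
Mark D: refs=C C, marked=D E F G
Mark C: refs=F, marked=C D E F G
Mark A: refs=null null G, marked=A C D E F G
Unmarked (collected): B H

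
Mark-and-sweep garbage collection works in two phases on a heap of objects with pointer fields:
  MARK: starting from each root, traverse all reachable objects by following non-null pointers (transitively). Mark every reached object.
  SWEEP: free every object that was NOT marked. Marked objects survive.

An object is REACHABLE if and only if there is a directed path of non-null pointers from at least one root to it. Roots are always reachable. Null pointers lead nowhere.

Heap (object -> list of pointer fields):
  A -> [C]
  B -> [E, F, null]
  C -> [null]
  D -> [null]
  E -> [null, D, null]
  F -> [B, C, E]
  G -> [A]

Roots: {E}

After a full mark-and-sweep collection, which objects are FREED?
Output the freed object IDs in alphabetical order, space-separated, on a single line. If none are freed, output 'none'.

Roots: E
Mark E: refs=null D null, marked=E
Mark D: refs=null, marked=D E
Unmarked (collected): A B C F G

Answer: A B C F G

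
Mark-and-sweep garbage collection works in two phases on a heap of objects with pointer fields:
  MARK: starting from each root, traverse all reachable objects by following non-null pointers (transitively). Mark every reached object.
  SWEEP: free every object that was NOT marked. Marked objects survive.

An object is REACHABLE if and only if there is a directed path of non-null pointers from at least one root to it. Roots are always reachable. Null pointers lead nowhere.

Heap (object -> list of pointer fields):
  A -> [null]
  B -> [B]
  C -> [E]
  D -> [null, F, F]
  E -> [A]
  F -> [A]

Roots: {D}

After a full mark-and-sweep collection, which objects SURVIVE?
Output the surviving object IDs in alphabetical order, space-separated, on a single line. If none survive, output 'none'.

Answer: A D F

Derivation:
Roots: D
Mark D: refs=null F F, marked=D
Mark F: refs=A, marked=D F
Mark A: refs=null, marked=A D F
Unmarked (collected): B C E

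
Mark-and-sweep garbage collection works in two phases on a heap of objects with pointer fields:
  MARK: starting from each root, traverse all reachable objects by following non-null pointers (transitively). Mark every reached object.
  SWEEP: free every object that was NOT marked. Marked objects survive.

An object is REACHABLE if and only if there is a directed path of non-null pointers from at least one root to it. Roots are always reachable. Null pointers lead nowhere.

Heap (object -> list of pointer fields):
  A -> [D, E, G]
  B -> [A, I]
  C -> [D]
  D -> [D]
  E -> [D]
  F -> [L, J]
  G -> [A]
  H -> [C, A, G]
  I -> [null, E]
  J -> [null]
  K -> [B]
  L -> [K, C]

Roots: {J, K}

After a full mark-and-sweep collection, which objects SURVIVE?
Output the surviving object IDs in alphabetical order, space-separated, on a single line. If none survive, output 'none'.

Answer: A B D E G I J K

Derivation:
Roots: J K
Mark J: refs=null, marked=J
Mark K: refs=B, marked=J K
Mark B: refs=A I, marked=B J K
Mark A: refs=D E G, marked=A B J K
Mark I: refs=null E, marked=A B I J K
Mark D: refs=D, marked=A B D I J K
Mark E: refs=D, marked=A B D E I J K
Mark G: refs=A, marked=A B D E G I J K
Unmarked (collected): C F H L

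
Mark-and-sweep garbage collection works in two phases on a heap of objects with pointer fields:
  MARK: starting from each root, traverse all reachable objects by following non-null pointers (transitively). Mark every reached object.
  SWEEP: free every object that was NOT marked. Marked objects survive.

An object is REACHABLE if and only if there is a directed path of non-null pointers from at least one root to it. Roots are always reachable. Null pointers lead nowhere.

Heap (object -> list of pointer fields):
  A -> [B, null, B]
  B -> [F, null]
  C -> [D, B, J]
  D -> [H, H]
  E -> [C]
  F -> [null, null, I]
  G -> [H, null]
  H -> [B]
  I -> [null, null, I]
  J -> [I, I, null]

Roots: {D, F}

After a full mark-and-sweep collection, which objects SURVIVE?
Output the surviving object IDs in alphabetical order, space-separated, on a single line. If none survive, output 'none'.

Roots: D F
Mark D: refs=H H, marked=D
Mark F: refs=null null I, marked=D F
Mark H: refs=B, marked=D F H
Mark I: refs=null null I, marked=D F H I
Mark B: refs=F null, marked=B D F H I
Unmarked (collected): A C E G J

Answer: B D F H I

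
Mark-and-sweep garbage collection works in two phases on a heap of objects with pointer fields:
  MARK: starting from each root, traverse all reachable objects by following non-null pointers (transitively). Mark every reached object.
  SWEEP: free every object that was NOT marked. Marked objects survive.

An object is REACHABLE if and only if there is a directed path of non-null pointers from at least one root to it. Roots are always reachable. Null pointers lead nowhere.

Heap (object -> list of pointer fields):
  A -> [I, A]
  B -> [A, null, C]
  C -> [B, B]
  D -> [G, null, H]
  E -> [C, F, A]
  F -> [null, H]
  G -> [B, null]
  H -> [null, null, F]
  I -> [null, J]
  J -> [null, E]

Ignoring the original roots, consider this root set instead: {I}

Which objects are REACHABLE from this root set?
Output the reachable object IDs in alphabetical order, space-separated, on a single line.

Roots: I
Mark I: refs=null J, marked=I
Mark J: refs=null E, marked=I J
Mark E: refs=C F A, marked=E I J
Mark C: refs=B B, marked=C E I J
Mark F: refs=null H, marked=C E F I J
Mark A: refs=I A, marked=A C E F I J
Mark B: refs=A null C, marked=A B C E F I J
Mark H: refs=null null F, marked=A B C E F H I J
Unmarked (collected): D G

Answer: A B C E F H I J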